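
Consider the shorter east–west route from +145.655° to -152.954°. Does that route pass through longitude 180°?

Yes

Naïve |-152.954 − 145.655| = 298.609° > 180°, so the shorter arc goes the other way round — across 180°.
Signed shortest Δλ = ((-152.954 − 145.655 + 180) mod 360) − 180 = 61.391°.
Going east by 61.391° from +145.655° passes through 180° before reaching -152.954°.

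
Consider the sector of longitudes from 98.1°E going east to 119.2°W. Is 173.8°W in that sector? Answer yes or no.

Yes

Band width going east from +98.1° to -119.2°: ((-119.2 − 98.1) mod 360) = 142.7°.
Offset of -173.8° east of the west edge: ((-173.8 − 98.1) mod 360) = 88.1°.
88.1° ≤ 142.7° ⇒ inside.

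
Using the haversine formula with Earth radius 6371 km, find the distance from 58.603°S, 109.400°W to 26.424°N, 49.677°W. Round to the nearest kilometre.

Δλ = -49.677 − -109.400 = 59.723°.
Δφ = 26.424 − -58.603 = 85.027°.
a = sin²(Δφ/2) + cos φ₁ · cos φ₂ · sin²(Δλ/2) = 0.572316.
c = 2·atan2(√a, √(1−a)) = 1.71594 rad → d = 6371·c ≈ 10932.24 km.

10932 km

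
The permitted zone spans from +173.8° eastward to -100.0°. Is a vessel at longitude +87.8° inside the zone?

No

Band width going east from +173.8° to -100.0°: ((-100.0 − 173.8) mod 360) = 86.2°.
Offset of +87.8° east of the west edge: ((87.8 − 173.8) mod 360) = 274.0°.
274.0° > 86.2° ⇒ outside.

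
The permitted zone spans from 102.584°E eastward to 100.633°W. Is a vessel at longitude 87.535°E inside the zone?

Band width going east from +102.584° to -100.633°: ((-100.633 − 102.584) mod 360) = 156.783°.
Offset of +87.535° east of the west edge: ((87.535 − 102.584) mod 360) = 344.951°.
344.951° > 156.783° ⇒ outside.

No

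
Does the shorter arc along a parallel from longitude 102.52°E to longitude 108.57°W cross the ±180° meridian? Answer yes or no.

Naïve |-108.57 − 102.52| = 211.09° > 180°, so the shorter arc goes the other way round — across 180°.
Signed shortest Δλ = ((-108.57 − 102.52 + 180) mod 360) − 180 = 148.91°.
Going east by 148.91° from +102.52° passes through 180° before reaching -108.57°.

Yes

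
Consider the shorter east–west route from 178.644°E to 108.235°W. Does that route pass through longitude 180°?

Naïve |-108.235 − 178.644| = 286.879° > 180°, so the shorter arc goes the other way round — across 180°.
Signed shortest Δλ = ((-108.235 − 178.644 + 180) mod 360) − 180 = 73.121°.
Going east by 73.121° from +178.644° passes through 180° before reaching -108.235°.

Yes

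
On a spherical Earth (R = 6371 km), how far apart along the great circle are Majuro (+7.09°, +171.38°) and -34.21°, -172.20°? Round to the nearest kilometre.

4907 km

Δλ = -172.20 − 171.38 = -343.58°; wrapped into (−180°, 180°]: 16.42°.
Δφ = -34.21 − 7.09 = -41.30°.
a = sin²(Δφ/2) + cos φ₁ · cos φ₂ · sin²(Δλ/2) = 0.141103.
c = 2·atan2(√a, √(1−a)) = 0.77017 rad → d = 6371·c ≈ 4906.74 km.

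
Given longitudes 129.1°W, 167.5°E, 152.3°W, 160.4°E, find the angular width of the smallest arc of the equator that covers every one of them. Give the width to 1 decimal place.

Sort the longitudes: -152.3°, -129.1°, +160.4°, +167.5°.
Eastward gaps between consecutive values (wrapping around): 23.2°, 289.5°, 7.1°, 40.2°.
Largest gap = 289.5° ⇒ minimal covering band is its complement: 360° − 289.5° = 70.5°.
Band runs from +160.4° eastward to -129.1°, crossing the antimeridian.

70.5°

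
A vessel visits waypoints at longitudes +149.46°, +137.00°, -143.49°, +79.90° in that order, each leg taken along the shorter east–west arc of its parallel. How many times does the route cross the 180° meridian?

2

Leg 1: +149.46° → +137.00°, shortest Δλ = -12.46° (west) — does not cross 180°.
Leg 2: +137.00° → -143.49°, shortest Δλ = 79.51° (east) — crosses 180°.
Leg 3: -143.49° → +79.90°, shortest Δλ = -136.61° (west) — crosses 180°.
Total crossings: 2.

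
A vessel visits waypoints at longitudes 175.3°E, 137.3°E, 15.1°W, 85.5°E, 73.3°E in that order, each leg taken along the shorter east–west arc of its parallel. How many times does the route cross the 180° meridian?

0

Leg 1: +175.3° → +137.3°, shortest Δλ = -38.0° (west) — does not cross 180°.
Leg 2: +137.3° → -15.1°, shortest Δλ = -152.4° (west) — does not cross 180°.
Leg 3: -15.1° → +85.5°, shortest Δλ = 100.6° (east) — does not cross 180°.
Leg 4: +85.5° → +73.3°, shortest Δλ = -12.2° (west) — does not cross 180°.
Total crossings: 0.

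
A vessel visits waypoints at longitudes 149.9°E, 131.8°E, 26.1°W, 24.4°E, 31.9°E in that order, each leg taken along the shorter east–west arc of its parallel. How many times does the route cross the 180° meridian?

0

Leg 1: +149.9° → +131.8°, shortest Δλ = -18.1° (west) — does not cross 180°.
Leg 2: +131.8° → -26.1°, shortest Δλ = -157.9° (west) — does not cross 180°.
Leg 3: -26.1° → +24.4°, shortest Δλ = 50.5° (east) — does not cross 180°.
Leg 4: +24.4° → +31.9°, shortest Δλ = 7.5° (east) — does not cross 180°.
Total crossings: 0.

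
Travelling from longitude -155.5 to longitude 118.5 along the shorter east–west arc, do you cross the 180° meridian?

Yes

Naïve |118.5 − -155.5| = 274.0° > 180°, so the shorter arc goes the other way round — across 180°.
Signed shortest Δλ = ((118.5 − -155.5 + 180) mod 360) − 180 = -86.0°.
Going west by 86.0° from -155.5° passes through 180° before reaching +118.5°.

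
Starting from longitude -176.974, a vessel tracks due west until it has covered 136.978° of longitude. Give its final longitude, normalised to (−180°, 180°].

+46.048°

Start at -176.974°; shift −136.978° → -313.952°.
-313.952° lies outside (−180°, 180°]; add 360° → +46.048°.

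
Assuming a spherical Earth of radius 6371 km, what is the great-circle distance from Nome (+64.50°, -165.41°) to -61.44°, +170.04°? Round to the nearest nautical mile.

Δλ = 170.04 − -165.41 = 335.45°; wrapped into (−180°, 180°]: -24.55°.
Δφ = -61.44 − 64.50 = -125.94°.
a = sin²(Δφ/2) + cos φ₁ · cos φ₂ · sin²(Δλ/2) = 0.802772.
c = 2·atan2(√a, √(1−a)) = 2.22125 rad → d = 6371·c ≈ 14151.55 km ≈ 7641.23 nmi.

7641 nmi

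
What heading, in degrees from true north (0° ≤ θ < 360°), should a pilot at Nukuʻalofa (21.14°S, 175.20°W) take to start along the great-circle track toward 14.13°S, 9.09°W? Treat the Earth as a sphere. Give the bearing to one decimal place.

Δλ = -9.09 − -175.20 = 166.11°.
θ = atan2( sin Δλ · cos φ₂ , cos φ₁ · sin φ₂ − sin φ₁ · cos φ₂ · cos Δλ )
  = atan2(0.23280, -0.56720) = 157.685° → normalised to [0°, 360°): 157.685°.

157.7°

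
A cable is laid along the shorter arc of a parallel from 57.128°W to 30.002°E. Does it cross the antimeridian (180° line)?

No

Signed shortest Δλ = ((30.002 − -57.128 + 180) mod 360) − 180 = 87.13°.
Going east by 87.13° from -57.128° reaches +30.002° without touching 180°.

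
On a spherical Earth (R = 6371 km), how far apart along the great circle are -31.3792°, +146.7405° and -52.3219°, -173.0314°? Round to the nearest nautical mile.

2153 nmi

Δλ = -173.0314 − 146.7405 = -319.7719°; wrapped into (−180°, 180°]: 40.2281°.
Δφ = -52.3219 − -31.3792 = -20.9427°.
a = sin²(Δφ/2) + cos φ₁ · cos φ₂ · sin²(Δλ/2) = 0.094742.
c = 2·atan2(√a, √(1−a)) = 0.62576 rad → d = 6371·c ≈ 3986.75 km ≈ 2152.67 nmi.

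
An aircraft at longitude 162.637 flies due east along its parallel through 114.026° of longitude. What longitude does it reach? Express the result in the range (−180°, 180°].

Start at +162.637°; shift +114.026° → +276.663°.
+276.663° lies outside (−180°, 180°]; subtract 360° → -83.337°.

-83.337°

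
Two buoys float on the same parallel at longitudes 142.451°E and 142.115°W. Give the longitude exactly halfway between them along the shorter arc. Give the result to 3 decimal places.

179.832°W

Signed shortest Δλ from +142.451° to -142.115° is +75.434°.
Midpoint longitude = +142.451° + (+75.434°)/2 = +142.451° + 37.717° = +180.168°.
Normalise into (−180°, 180°]: -179.832°.
(The naïve average (+142.451 + -142.115)/2 = 0.168° is on the wrong side of the globe.)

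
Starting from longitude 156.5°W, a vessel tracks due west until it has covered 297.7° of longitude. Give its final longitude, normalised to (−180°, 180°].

94.2°W

Start at -156.5°; shift −297.7° → -454.2°.
-454.2° lies outside (−180°, 180°]; add 360° → -94.2°.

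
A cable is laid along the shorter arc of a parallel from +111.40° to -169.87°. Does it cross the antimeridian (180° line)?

Yes

Naïve |-169.87 − 111.40| = 281.27° > 180°, so the shorter arc goes the other way round — across 180°.
Signed shortest Δλ = ((-169.87 − 111.40 + 180) mod 360) − 180 = 78.73°.
Going east by 78.73° from +111.40° passes through 180° before reaching -169.87°.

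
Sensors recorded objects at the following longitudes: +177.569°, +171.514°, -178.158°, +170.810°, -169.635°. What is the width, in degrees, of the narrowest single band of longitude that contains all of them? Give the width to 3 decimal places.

Sort the longitudes: -178.158°, -169.635°, +170.810°, +171.514°, +177.569°.
Eastward gaps between consecutive values (wrapping around): 8.523°, 340.445°, 0.704°, 6.055°, 4.273°.
Largest gap = 340.445° ⇒ minimal covering band is its complement: 360° − 340.445° = 19.555°.
Band runs from +170.810° eastward to -169.635°, crossing the antimeridian.

19.555°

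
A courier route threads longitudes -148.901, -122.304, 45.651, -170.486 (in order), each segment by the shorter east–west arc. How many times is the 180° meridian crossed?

1

Leg 1: -148.901° → -122.304°, shortest Δλ = 26.597° (east) — does not cross 180°.
Leg 2: -122.304° → +45.651°, shortest Δλ = 167.955° (east) — does not cross 180°.
Leg 3: +45.651° → -170.486°, shortest Δλ = 143.863° (east) — crosses 180°.
Total crossings: 1.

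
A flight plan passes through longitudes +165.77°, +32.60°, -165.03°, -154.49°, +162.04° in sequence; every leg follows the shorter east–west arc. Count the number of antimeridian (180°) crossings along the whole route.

Leg 1: +165.77° → +32.60°, shortest Δλ = -133.17° (west) — does not cross 180°.
Leg 2: +32.60° → -165.03°, shortest Δλ = 162.37° (east) — crosses 180°.
Leg 3: -165.03° → -154.49°, shortest Δλ = 10.54° (east) — does not cross 180°.
Leg 4: -154.49° → +162.04°, shortest Δλ = -43.47° (west) — crosses 180°.
Total crossings: 2.

2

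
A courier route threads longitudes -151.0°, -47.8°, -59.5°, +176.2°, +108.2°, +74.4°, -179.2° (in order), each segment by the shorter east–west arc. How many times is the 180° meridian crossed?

Leg 1: -151.0° → -47.8°, shortest Δλ = 103.2° (east) — does not cross 180°.
Leg 2: -47.8° → -59.5°, shortest Δλ = -11.7° (west) — does not cross 180°.
Leg 3: -59.5° → +176.2°, shortest Δλ = -124.3° (west) — crosses 180°.
Leg 4: +176.2° → +108.2°, shortest Δλ = -68.0° (west) — does not cross 180°.
Leg 5: +108.2° → +74.4°, shortest Δλ = -33.8° (west) — does not cross 180°.
Leg 6: +74.4° → -179.2°, shortest Δλ = 106.4° (east) — crosses 180°.
Total crossings: 2.

2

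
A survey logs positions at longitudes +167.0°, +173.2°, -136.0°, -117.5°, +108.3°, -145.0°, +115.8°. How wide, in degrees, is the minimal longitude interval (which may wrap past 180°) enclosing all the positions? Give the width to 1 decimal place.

134.2°

Sort the longitudes: -145.0°, -136.0°, -117.5°, +108.3°, +115.8°, +167.0°, +173.2°.
Eastward gaps between consecutive values (wrapping around): 9.0°, 18.5°, 225.8°, 7.5°, 51.2°, 6.2°, 41.8°.
Largest gap = 225.8° ⇒ minimal covering band is its complement: 360° − 225.8° = 134.2°.
Band runs from +108.3° eastward to -117.5°, crossing the antimeridian.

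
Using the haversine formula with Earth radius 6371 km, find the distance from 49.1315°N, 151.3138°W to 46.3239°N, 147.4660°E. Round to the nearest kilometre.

Δλ = 147.4660 − -151.3138 = 298.7798°; wrapped into (−180°, 180°]: -61.2202°.
Δφ = 46.3239 − 49.1315 = -2.8076°.
a = sin²(Δφ/2) + cos φ₁ · cos φ₂ · sin²(Δλ/2) = 0.117759.
c = 2·atan2(√a, √(1−a)) = 0.70056 rad → d = 6371·c ≈ 4463.25 km.

4463 km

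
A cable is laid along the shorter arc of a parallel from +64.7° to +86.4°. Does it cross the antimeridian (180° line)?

No

Signed shortest Δλ = ((86.4 − 64.7 + 180) mod 360) − 180 = 21.7°.
Going east by 21.7° from +64.7° reaches +86.4° without touching 180°.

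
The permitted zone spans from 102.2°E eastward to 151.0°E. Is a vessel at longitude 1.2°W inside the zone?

No

Band width going east from +102.2° to +151.0°: ((151.0 − 102.2) mod 360) = 48.8°.
Offset of -1.2° east of the west edge: ((-1.2 − 102.2) mod 360) = 256.6°.
256.6° > 48.8° ⇒ outside.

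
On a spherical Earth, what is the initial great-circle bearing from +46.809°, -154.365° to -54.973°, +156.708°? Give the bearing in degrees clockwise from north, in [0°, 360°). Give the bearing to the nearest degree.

Δλ = 156.708 − -154.365 = 311.073°; wrapped into (−180°, 180°]: -48.927°.
θ = atan2( sin Δλ · cos φ₂ , cos φ₁ · sin φ₂ − sin φ₁ · cos φ₂ · cos Δλ )
  = atan2(-0.43269, -0.83541) = -152.618° → normalised to [0°, 360°): 207.382°.

207°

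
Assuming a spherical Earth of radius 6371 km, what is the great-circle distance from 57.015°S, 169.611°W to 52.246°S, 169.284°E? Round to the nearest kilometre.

Δλ = 169.284 − -169.611 = 338.895°; wrapped into (−180°, 180°]: -21.105°.
Δφ = -52.246 − -57.015 = 4.769°.
a = sin²(Δφ/2) + cos φ₁ · cos φ₂ · sin²(Δλ/2) = 0.012911.
c = 2·atan2(√a, √(1−a)) = 0.22774 rad → d = 6371·c ≈ 1450.94 km.

1451 km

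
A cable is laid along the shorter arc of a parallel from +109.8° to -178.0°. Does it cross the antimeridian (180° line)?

Yes

Naïve |-178.0 − 109.8| = 287.8° > 180°, so the shorter arc goes the other way round — across 180°.
Signed shortest Δλ = ((-178.0 − 109.8 + 180) mod 360) − 180 = 72.2°.
Going east by 72.2° from +109.8° passes through 180° before reaching -178.0°.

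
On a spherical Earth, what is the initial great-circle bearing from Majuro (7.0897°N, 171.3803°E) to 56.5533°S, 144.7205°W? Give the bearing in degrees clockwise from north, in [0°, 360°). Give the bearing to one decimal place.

156.5°

Δλ = -144.7205 − 171.3803 = -316.1008°; wrapped into (−180°, 180°]: 43.8992°.
θ = atan2( sin Δλ · cos φ₂ , cos φ₁ · sin φ₂ − sin φ₁ · cos φ₂ · cos Δλ )
  = atan2(0.38217, -0.87704) = 156.455° → normalised to [0°, 360°): 156.455°.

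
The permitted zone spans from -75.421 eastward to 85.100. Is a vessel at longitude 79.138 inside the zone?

Band width going east from -75.421° to +85.100°: ((85.100 − -75.421) mod 360) = 160.521°.
Offset of +79.138° east of the west edge: ((79.138 − -75.421) mod 360) = 154.559°.
154.559° ≤ 160.521° ⇒ inside.

Yes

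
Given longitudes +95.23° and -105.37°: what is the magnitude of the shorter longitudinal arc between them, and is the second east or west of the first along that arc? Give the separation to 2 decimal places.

159.40° east

Raw difference: -105.37 − 95.23 = -200.6°.
Normalise into (−180°, 180°]: -200.6° + 360° = 159.4°.
Positive ⇒ the second point lies to the east; separation 159.40°.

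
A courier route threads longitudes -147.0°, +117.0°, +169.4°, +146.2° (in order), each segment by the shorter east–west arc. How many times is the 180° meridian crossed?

1

Leg 1: -147.0° → +117.0°, shortest Δλ = -96.0° (west) — crosses 180°.
Leg 2: +117.0° → +169.4°, shortest Δλ = 52.4° (east) — does not cross 180°.
Leg 3: +169.4° → +146.2°, shortest Δλ = -23.2° (west) — does not cross 180°.
Total crossings: 1.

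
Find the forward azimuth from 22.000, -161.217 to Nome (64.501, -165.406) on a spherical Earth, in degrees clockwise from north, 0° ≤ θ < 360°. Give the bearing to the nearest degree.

Δλ = -165.406 − -161.217 = -4.189°.
θ = atan2( sin Δλ · cos φ₂ , cos φ₁ · sin φ₂ − sin φ₁ · cos φ₂ · cos Δλ )
  = atan2(-0.03145, 0.67603) = -2.663° → normalised to [0°, 360°): 357.337°.

357°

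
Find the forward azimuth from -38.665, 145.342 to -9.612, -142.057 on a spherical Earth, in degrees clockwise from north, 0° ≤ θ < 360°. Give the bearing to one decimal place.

86.7°

Δλ = -142.057 − 145.342 = -287.399°; wrapped into (−180°, 180°]: 72.601°.
θ = atan2( sin Δλ · cos φ₂ , cos φ₁ · sin φ₂ − sin φ₁ · cos φ₂ · cos Δλ )
  = atan2(0.94085, 0.05382) = 86.726° → normalised to [0°, 360°): 86.726°.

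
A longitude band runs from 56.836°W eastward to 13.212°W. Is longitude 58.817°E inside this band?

No

Band width going east from -56.836° to -13.212°: ((-13.212 − -56.836) mod 360) = 43.624°.
Offset of +58.817° east of the west edge: ((58.817 − -56.836) mod 360) = 115.653°.
115.653° > 43.624° ⇒ outside.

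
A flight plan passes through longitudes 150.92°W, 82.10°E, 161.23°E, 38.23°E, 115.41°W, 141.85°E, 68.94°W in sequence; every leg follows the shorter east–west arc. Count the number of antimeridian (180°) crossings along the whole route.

3

Leg 1: -150.92° → +82.10°, shortest Δλ = -126.98° (west) — crosses 180°.
Leg 2: +82.10° → +161.23°, shortest Δλ = 79.13° (east) — does not cross 180°.
Leg 3: +161.23° → +38.23°, shortest Δλ = -123.0° (west) — does not cross 180°.
Leg 4: +38.23° → -115.41°, shortest Δλ = -153.64° (west) — does not cross 180°.
Leg 5: -115.41° → +141.85°, shortest Δλ = -102.74° (west) — crosses 180°.
Leg 6: +141.85° → -68.94°, shortest Δλ = 149.21° (east) — crosses 180°.
Total crossings: 3.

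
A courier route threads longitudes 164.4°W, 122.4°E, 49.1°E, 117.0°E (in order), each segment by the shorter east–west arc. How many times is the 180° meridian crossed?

1

Leg 1: -164.4° → +122.4°, shortest Δλ = -73.2° (west) — crosses 180°.
Leg 2: +122.4° → +49.1°, shortest Δλ = -73.3° (west) — does not cross 180°.
Leg 3: +49.1° → +117.0°, shortest Δλ = 67.9° (east) — does not cross 180°.
Total crossings: 1.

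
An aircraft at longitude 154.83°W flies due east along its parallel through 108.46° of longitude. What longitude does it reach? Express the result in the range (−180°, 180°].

46.37°W

Start at -154.83°; shift +108.46° → -46.37°.
-46.37° already lies in (−180°, 180°].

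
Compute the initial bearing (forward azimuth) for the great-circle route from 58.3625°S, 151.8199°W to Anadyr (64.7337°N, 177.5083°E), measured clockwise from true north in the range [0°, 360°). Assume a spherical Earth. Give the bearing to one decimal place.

Δλ = 177.5083 − -151.8199 = 329.3282°; wrapped into (−180°, 180°]: -30.6718°.
θ = atan2( sin Δλ · cos φ₂ , cos φ₁ · sin φ₂ − sin φ₁ · cos φ₂ · cos Δλ )
  = atan2(-0.21773, 0.78692) = -15.466° → normalised to [0°, 360°): 344.534°.

344.5°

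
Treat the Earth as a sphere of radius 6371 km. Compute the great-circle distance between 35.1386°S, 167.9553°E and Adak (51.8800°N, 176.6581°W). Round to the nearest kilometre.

9791 km

Δλ = -176.6581 − 167.9553 = -344.6134°; wrapped into (−180°, 180°]: 15.3866°.
Δφ = 51.8800 − -35.1386 = 87.0186°.
a = sin²(Δφ/2) + cos φ₁ · cos φ₂ · sin²(Δλ/2) = 0.483041.
c = 2·atan2(√a, √(1−a)) = 1.53687 rad → d = 6371·c ≈ 9791.41 km.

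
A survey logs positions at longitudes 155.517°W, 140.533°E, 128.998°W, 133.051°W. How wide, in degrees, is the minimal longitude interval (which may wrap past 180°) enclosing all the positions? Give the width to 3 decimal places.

Sort the longitudes: -155.517°, -133.051°, -128.998°, +140.533°.
Eastward gaps between consecutive values (wrapping around): 22.466°, 4.053°, 269.531°, 63.950°.
Largest gap = 269.531° ⇒ minimal covering band is its complement: 360° − 269.531° = 90.469°.
Band runs from +140.533° eastward to -128.998°, crossing the antimeridian.

90.469°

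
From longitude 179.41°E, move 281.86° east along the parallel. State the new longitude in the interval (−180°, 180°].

101.27°E

Start at +179.41°; shift +281.86° → +461.27°.
+461.27° lies outside (−180°, 180°]; subtract 360° → +101.27°.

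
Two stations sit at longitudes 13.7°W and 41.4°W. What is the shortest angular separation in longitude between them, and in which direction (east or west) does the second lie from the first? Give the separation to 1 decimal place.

Raw difference: -41.4 − -13.7 = -27.7°.
Normalise into (−180°, 180°]: -27.7° stays -27.7°.
Negative ⇒ the second point lies to the west; separation 27.7°.

27.7° west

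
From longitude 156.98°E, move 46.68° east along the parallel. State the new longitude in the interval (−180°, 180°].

156.34°W

Start at +156.98°; shift +46.68° → +203.66°.
+203.66° lies outside (−180°, 180°]; subtract 360° → -156.34°.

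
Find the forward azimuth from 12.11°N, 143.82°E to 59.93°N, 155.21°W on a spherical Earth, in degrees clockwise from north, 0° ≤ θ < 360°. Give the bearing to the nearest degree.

29°

Δλ = -155.21 − 143.82 = -299.03°; wrapped into (−180°, 180°]: 60.97°.
θ = atan2( sin Δλ · cos φ₂ , cos φ₁ · sin φ₂ − sin φ₁ · cos φ₂ · cos Δλ )
  = atan2(0.43811, 0.79515) = 28.854° → normalised to [0°, 360°): 28.854°.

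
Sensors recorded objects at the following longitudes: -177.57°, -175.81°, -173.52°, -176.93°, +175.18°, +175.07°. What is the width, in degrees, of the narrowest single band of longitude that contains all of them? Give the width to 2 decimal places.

11.41°

Sort the longitudes: -177.57°, -176.93°, -175.81°, -173.52°, +175.07°, +175.18°.
Eastward gaps between consecutive values (wrapping around): 0.64°, 1.12°, 2.29°, 348.59°, 0.11°, 7.25°.
Largest gap = 348.59° ⇒ minimal covering band is its complement: 360° − 348.59° = 11.41°.
Band runs from +175.07° eastward to -173.52°, crossing the antimeridian.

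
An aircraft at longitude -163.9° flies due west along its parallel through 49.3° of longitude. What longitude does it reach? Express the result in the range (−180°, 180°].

Start at -163.9°; shift −49.3° → -213.2°.
-213.2° lies outside (−180°, 180°]; add 360° → +146.8°.

+146.8°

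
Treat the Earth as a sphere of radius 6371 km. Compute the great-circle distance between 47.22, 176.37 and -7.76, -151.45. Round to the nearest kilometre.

Δλ = -151.45 − 176.37 = -327.82°; wrapped into (−180°, 180°]: 32.18°.
Δφ = -7.76 − 47.22 = -54.98°.
a = sin²(Δφ/2) + cos φ₁ · cos φ₂ · sin²(Δλ/2) = 0.264760.
c = 2·atan2(√a, √(1−a)) = 1.08096 rad → d = 6371·c ≈ 6886.80 km.

6887 km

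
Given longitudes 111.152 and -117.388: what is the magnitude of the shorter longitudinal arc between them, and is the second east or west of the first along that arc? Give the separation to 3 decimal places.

131.460° east

Raw difference: -117.388 − 111.152 = -228.54°.
Normalise into (−180°, 180°]: -228.54° + 360° = 131.46°.
Positive ⇒ the second point lies to the east; separation 131.460°.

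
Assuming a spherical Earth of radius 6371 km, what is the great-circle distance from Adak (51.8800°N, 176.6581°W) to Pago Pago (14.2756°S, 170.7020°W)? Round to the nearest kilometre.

7379 km

Δλ = -170.7020 − -176.6581 = 5.9561°.
Δφ = -14.2756 − 51.8800 = -66.1556°.
a = sin²(Δφ/2) + cos φ₁ · cos φ₂ · sin²(Δλ/2) = 0.299488.
c = 2·atan2(√a, √(1−a)) = 1.15816 rad → d = 6371·c ≈ 7378.64 km.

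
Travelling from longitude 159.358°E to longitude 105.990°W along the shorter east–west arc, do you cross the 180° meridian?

Yes

Naïve |-105.990 − 159.358| = 265.348° > 180°, so the shorter arc goes the other way round — across 180°.
Signed shortest Δλ = ((-105.990 − 159.358 + 180) mod 360) − 180 = 94.652°.
Going east by 94.652° from +159.358° passes through 180° before reaching -105.990°.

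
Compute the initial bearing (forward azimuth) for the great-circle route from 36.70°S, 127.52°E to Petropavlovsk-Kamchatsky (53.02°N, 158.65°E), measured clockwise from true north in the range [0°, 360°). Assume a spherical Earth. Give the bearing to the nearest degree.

18°

Δλ = 158.65 − 127.52 = 31.13°.
θ = atan2( sin Δλ · cos φ₂ , cos φ₁ · sin φ₂ − sin φ₁ · cos φ₂ · cos Δλ )
  = atan2(0.31098, 0.94822) = 18.158° → normalised to [0°, 360°): 18.158°.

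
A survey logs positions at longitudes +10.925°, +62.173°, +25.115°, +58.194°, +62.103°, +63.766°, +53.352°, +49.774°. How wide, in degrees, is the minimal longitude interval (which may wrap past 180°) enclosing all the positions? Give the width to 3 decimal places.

Sort the longitudes: +10.925°, +25.115°, +49.774°, +53.352°, +58.194°, +62.103°, +62.173°, +63.766°.
Eastward gaps between consecutive values (wrapping around): 14.190°, 24.659°, 3.578°, 4.842°, 3.909°, 0.070°, 1.593°, 307.159°.
Largest gap = 307.159° ⇒ minimal covering band is its complement: 360° − 307.159° = 52.841°.
Band runs from +10.925° eastward to +63.766°.

52.841°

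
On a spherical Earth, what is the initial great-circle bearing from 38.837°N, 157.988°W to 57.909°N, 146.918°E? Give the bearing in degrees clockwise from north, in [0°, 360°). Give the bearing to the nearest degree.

317°

Δλ = 146.918 − -157.988 = 304.906°; wrapped into (−180°, 180°]: -55.094°.
θ = atan2( sin Δλ · cos φ₂ , cos φ₁ · sin φ₂ − sin φ₁ · cos φ₂ · cos Δλ )
  = atan2(-0.43569, 0.46927) = -42.875° → normalised to [0°, 360°): 317.125°.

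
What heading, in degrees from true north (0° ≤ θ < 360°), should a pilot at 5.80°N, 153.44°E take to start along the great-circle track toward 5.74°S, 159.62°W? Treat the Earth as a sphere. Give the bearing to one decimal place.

103.0°

Δλ = -159.62 − 153.44 = -313.06°; wrapped into (−180°, 180°]: 46.94°.
θ = atan2( sin Δλ · cos φ₂ , cos φ₁ · sin φ₂ − sin φ₁ · cos φ₂ · cos Δλ )
  = atan2(0.72698, -0.16815) = 103.024° → normalised to [0°, 360°): 103.024°.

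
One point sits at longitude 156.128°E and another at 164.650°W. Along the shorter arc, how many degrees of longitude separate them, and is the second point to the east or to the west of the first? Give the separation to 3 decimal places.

Raw difference: -164.650 − 156.128 = -320.778°.
Normalise into (−180°, 180°]: -320.778° + 360° = 39.222°.
Positive ⇒ the second point lies to the east; separation 39.222°.

39.222° east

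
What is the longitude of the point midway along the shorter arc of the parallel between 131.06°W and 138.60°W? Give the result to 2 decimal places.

134.83°W

Signed shortest Δλ from -131.06° to -138.60° is -7.54°.
Midpoint longitude = -131.06° + (-7.54°)/2 = -131.06° − 3.77° = -134.83°.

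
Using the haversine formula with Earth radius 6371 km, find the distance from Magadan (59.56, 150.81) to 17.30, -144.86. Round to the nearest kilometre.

Δλ = -144.86 − 150.81 = -295.67°; wrapped into (−180°, 180°]: 64.33°.
Δφ = 17.30 − 59.56 = -42.26°.
a = sin²(Δφ/2) + cos φ₁ · cos φ₂ · sin²(Δλ/2) = 0.267038.
c = 2·atan2(√a, √(1−a)) = 1.08612 rad → d = 6371·c ≈ 6919.65 km.

6920 km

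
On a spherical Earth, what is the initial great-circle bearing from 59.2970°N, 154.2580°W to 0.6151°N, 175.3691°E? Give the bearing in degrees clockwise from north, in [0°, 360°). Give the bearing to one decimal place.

Δλ = 175.3691 − -154.2580 = 329.6271°; wrapped into (−180°, 180°]: -30.3729°.
θ = atan2( sin Δλ · cos φ₂ , cos φ₁ · sin φ₂ − sin φ₁ · cos φ₂ · cos Δλ )
  = atan2(-0.50560, -0.73629) = -145.523° → normalised to [0°, 360°): 214.477°.

214.5°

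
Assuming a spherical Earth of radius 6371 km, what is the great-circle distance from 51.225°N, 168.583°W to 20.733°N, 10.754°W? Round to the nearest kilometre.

11726 km

Δλ = -10.754 − -168.583 = 157.829°.
Δφ = 20.733 − 51.225 = -30.492°.
a = sin²(Δφ/2) + cos φ₁ · cos φ₂ · sin²(Δλ/2) = 0.633204.
c = 2·atan2(√a, √(1−a)) = 1.84046 rad → d = 6371·c ≈ 11725.57 km.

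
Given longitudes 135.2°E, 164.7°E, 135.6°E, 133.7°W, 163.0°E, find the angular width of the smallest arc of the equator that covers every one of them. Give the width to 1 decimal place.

Sort the longitudes: -133.7°, +135.2°, +135.6°, +163.0°, +164.7°.
Eastward gaps between consecutive values (wrapping around): 268.9°, 0.4°, 27.4°, 1.7°, 61.6°.
Largest gap = 268.9° ⇒ minimal covering band is its complement: 360° − 268.9° = 91.1°.
Band runs from +135.2° eastward to -133.7°, crossing the antimeridian.

91.1°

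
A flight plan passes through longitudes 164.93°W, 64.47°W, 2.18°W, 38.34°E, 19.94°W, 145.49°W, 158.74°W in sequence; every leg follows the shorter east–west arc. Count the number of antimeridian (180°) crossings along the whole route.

0

Leg 1: -164.93° → -64.47°, shortest Δλ = 100.46° (east) — does not cross 180°.
Leg 2: -64.47° → -2.18°, shortest Δλ = 62.29° (east) — does not cross 180°.
Leg 3: -2.18° → +38.34°, shortest Δλ = 40.52° (east) — does not cross 180°.
Leg 4: +38.34° → -19.94°, shortest Δλ = -58.28° (west) — does not cross 180°.
Leg 5: -19.94° → -145.49°, shortest Δλ = -125.55° (west) — does not cross 180°.
Leg 6: -145.49° → -158.74°, shortest Δλ = -13.25° (west) — does not cross 180°.
Total crossings: 0.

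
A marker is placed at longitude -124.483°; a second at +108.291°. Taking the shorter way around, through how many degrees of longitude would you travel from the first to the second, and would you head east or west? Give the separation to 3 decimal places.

Raw difference: 108.291 − -124.483 = 232.774°.
Normalise into (−180°, 180°]: 232.774° − 360° = -127.226°.
Negative ⇒ the second point lies to the west; separation 127.226°.

127.226° west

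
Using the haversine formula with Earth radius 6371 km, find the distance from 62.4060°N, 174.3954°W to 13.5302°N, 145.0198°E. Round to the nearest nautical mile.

Δλ = 145.0198 − -174.3954 = 319.4152°; wrapped into (−180°, 180°]: -40.5848°.
Δφ = 13.5302 − 62.4060 = -48.8758°.
a = sin²(Δφ/2) + cos φ₁ · cos φ₂ · sin²(Δλ/2) = 0.225320.
c = 2·atan2(√a, √(1−a)) = 0.98920 rad → d = 6371·c ≈ 6302.19 km ≈ 3402.91 nmi.

3403 nmi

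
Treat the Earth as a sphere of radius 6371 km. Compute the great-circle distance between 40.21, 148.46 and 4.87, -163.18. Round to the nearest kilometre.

Δλ = -163.18 − 148.46 = -311.64°; wrapped into (−180°, 180°]: 48.36°.
Δφ = 4.87 − 40.21 = -35.34°.
a = sin²(Δφ/2) + cos φ₁ · cos φ₂ · sin²(Δλ/2) = 0.219798.
c = 2·atan2(√a, √(1−a)) = 0.97592 rad → d = 6371·c ≈ 6217.61 km.

6218 km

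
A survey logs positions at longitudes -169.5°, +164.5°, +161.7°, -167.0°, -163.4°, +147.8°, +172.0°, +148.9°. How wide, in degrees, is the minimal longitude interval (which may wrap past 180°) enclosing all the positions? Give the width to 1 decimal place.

48.8°

Sort the longitudes: -169.5°, -167.0°, -163.4°, +147.8°, +148.9°, +161.7°, +164.5°, +172.0°.
Eastward gaps between consecutive values (wrapping around): 2.5°, 3.6°, 311.2°, 1.1°, 12.8°, 2.8°, 7.5°, 18.5°.
Largest gap = 311.2° ⇒ minimal covering band is its complement: 360° − 311.2° = 48.8°.
Band runs from +147.8° eastward to -163.4°, crossing the antimeridian.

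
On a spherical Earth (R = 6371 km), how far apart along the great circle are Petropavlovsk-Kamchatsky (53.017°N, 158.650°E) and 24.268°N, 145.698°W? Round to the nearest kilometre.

Δλ = -145.698 − 158.650 = -304.348°; wrapped into (−180°, 180°]: 55.652°.
Δφ = 24.268 − 53.017 = -28.749°.
a = sin²(Δφ/2) + cos φ₁ · cos φ₂ · sin²(Δλ/2) = 0.181128.
c = 2·atan2(√a, √(1−a)) = 0.87923 rad → d = 6371·c ≈ 5601.58 km.

5602 km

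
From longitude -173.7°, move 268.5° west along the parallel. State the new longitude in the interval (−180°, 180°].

Start at -173.7°; shift −268.5° → -442.2°.
-442.2° lies outside (−180°, 180°]; add 360° → -82.2°.

-82.2°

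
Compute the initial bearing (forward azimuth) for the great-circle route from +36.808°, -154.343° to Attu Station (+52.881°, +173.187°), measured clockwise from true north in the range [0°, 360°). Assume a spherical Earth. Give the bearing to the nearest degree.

316°

Δλ = 173.187 − -154.343 = 327.530°; wrapped into (−180°, 180°]: -32.470°.
θ = atan2( sin Δλ · cos φ₂ , cos φ₁ · sin φ₂ − sin φ₁ · cos φ₂ · cos Δλ )
  = atan2(-0.32398, 0.33338) = -44.180° → normalised to [0°, 360°): 315.820°.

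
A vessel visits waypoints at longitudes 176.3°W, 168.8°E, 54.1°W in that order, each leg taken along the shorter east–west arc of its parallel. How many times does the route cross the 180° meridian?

2

Leg 1: -176.3° → +168.8°, shortest Δλ = -14.9° (west) — crosses 180°.
Leg 2: +168.8° → -54.1°, shortest Δλ = 137.1° (east) — crosses 180°.
Total crossings: 2.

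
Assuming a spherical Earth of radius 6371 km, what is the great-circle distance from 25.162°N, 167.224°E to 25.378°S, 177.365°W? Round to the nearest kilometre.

Δλ = -177.365 − 167.224 = -344.589°; wrapped into (−180°, 180°]: 15.411°.
Δφ = -25.378 − 25.162 = -50.540°.
a = sin²(Δφ/2) + cos φ₁ · cos φ₂ · sin²(Δλ/2) = 0.196932.
c = 2·atan2(√a, √(1−a)) = 0.91960 rad → d = 6371·c ≈ 5858.79 km.

5859 km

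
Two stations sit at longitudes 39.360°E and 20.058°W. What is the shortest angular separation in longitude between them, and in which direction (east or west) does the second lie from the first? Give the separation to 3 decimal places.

59.418° west

Raw difference: -20.058 − 39.360 = -59.418°.
Normalise into (−180°, 180°]: -59.418° stays -59.418°.
Negative ⇒ the second point lies to the west; separation 59.418°.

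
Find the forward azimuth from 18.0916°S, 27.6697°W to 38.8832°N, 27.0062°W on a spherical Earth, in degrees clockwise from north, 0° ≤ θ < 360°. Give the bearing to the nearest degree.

1°

Δλ = -27.0062 − -27.6697 = 0.6635°.
θ = atan2( sin Δλ · cos φ₂ , cos φ₁ · sin φ₂ − sin φ₁ · cos φ₂ · cos Δλ )
  = atan2(0.00901, 0.83841) = 0.616° → normalised to [0°, 360°): 0.616°.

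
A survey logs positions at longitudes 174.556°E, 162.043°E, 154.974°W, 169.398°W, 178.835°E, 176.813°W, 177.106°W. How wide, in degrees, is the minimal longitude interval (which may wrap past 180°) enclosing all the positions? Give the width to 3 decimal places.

Sort the longitudes: -177.106°, -176.813°, -169.398°, -154.974°, +162.043°, +174.556°, +178.835°.
Eastward gaps between consecutive values (wrapping around): 0.293°, 7.415°, 14.424°, 317.017°, 12.513°, 4.279°, 4.059°.
Largest gap = 317.017° ⇒ minimal covering band is its complement: 360° − 317.017° = 42.983°.
Band runs from +162.043° eastward to -154.974°, crossing the antimeridian.

42.983°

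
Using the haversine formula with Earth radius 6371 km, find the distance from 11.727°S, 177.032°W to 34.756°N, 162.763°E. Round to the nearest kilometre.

Δλ = 162.763 − -177.032 = 339.795°; wrapped into (−180°, 180°]: -20.205°.
Δφ = 34.756 − -11.727 = 46.483°.
a = sin²(Δφ/2) + cos φ₁ · cos φ₂ · sin²(Δλ/2) = 0.180467.
c = 2·atan2(√a, √(1−a)) = 0.87751 rad → d = 6371·c ≈ 5590.63 km.

5591 km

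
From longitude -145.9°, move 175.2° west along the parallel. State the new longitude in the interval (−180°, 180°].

+38.9°

Start at -145.9°; shift −175.2° → -321.1°.
-321.1° lies outside (−180°, 180°]; add 360° → +38.9°.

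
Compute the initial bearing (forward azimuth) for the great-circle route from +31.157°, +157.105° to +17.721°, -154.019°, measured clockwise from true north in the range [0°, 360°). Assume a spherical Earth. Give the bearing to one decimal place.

Δλ = -154.019 − 157.105 = -311.124°; wrapped into (−180°, 180°]: 48.876°.
θ = atan2( sin Δλ · cos φ₂ , cos φ₁ · sin φ₂ − sin φ₁ · cos φ₂ · cos Δλ )
  = atan2(0.71754, -0.06366) = 95.070° → normalised to [0°, 360°): 95.070°.

95.1°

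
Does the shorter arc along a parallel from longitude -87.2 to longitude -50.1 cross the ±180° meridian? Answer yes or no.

No

Signed shortest Δλ = ((-50.1 − -87.2 + 180) mod 360) − 180 = 37.1°.
Going east by 37.1° from -87.2° reaches -50.1° without touching 180°.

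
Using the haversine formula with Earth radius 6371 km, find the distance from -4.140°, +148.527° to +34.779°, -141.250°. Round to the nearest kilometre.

8490 km

Δλ = -141.250 − 148.527 = -289.777°; wrapped into (−180°, 180°]: 70.223°.
Δφ = 34.779 − -4.140 = 38.919°.
a = sin²(Δφ/2) + cos φ₁ · cos φ₂ · sin²(Δλ/2) = 0.381995.
c = 2·atan2(√a, √(1−a)) = 1.33254 rad → d = 6371·c ≈ 8489.61 km.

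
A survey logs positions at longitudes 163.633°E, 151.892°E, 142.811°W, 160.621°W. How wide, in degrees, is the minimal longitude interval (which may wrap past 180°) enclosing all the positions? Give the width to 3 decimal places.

Sort the longitudes: -160.621°, -142.811°, +151.892°, +163.633°.
Eastward gaps between consecutive values (wrapping around): 17.810°, 294.703°, 11.741°, 35.746°.
Largest gap = 294.703° ⇒ minimal covering band is its complement: 360° − 294.703° = 65.297°.
Band runs from +151.892° eastward to -142.811°, crossing the antimeridian.

65.297°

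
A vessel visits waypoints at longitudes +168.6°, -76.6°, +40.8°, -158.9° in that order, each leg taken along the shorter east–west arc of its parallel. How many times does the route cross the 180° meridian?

2

Leg 1: +168.6° → -76.6°, shortest Δλ = 114.8° (east) — crosses 180°.
Leg 2: -76.6° → +40.8°, shortest Δλ = 117.4° (east) — does not cross 180°.
Leg 3: +40.8° → -158.9°, shortest Δλ = 160.3° (east) — crosses 180°.
Total crossings: 2.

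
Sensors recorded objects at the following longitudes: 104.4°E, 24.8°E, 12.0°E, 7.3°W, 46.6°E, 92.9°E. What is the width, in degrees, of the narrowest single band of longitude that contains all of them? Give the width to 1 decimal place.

Sort the longitudes: -7.3°, +12.0°, +24.8°, +46.6°, +92.9°, +104.4°.
Eastward gaps between consecutive values (wrapping around): 19.3°, 12.8°, 21.8°, 46.3°, 11.5°, 248.3°.
Largest gap = 248.3° ⇒ minimal covering band is its complement: 360° − 248.3° = 111.7°.
Band runs from -7.3° eastward to +104.4°.

111.7°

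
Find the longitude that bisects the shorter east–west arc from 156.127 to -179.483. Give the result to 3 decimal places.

Signed shortest Δλ from +156.127° to -179.483° is +24.390°.
Midpoint longitude = +156.127° + (+24.390°)/2 = +156.127° + 12.195° = +168.322°.
(The naïve average (+156.127 + -179.483)/2 = -11.678° is on the wrong side of the globe.)

+168.322°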